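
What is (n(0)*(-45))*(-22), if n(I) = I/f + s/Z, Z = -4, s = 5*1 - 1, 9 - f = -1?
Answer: -990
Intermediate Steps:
f = 10 (f = 9 - 1*(-1) = 9 + 1 = 10)
s = 4 (s = 5 - 1 = 4)
n(I) = -1 + I/10 (n(I) = I/10 + 4/(-4) = I*(1/10) + 4*(-1/4) = I/10 - 1 = -1 + I/10)
(n(0)*(-45))*(-22) = ((-1 + (1/10)*0)*(-45))*(-22) = ((-1 + 0)*(-45))*(-22) = -1*(-45)*(-22) = 45*(-22) = -990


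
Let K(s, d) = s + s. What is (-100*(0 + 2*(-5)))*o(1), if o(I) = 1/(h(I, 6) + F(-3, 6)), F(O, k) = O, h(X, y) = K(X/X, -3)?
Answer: -1000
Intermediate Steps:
K(s, d) = 2*s
h(X, y) = 2 (h(X, y) = 2*(X/X) = 2*1 = 2)
o(I) = -1 (o(I) = 1/(2 - 3) = 1/(-1) = -1)
(-100*(0 + 2*(-5)))*o(1) = -100*(0 + 2*(-5))*(-1) = -100*(0 - 10)*(-1) = -100*(-10)*(-1) = 1000*(-1) = -1000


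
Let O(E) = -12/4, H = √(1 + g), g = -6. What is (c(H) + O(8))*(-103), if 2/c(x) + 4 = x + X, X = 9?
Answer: 824/3 + 103*I*√5/15 ≈ 274.67 + 15.354*I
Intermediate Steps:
H = I*√5 (H = √(1 - 6) = √(-5) = I*√5 ≈ 2.2361*I)
O(E) = -3 (O(E) = -12*¼ = -3)
c(x) = 2/(5 + x) (c(x) = 2/(-4 + (x + 9)) = 2/(-4 + (9 + x)) = 2/(5 + x))
(c(H) + O(8))*(-103) = (2/(5 + I*√5) - 3)*(-103) = (-3 + 2/(5 + I*√5))*(-103) = 309 - 206/(5 + I*√5)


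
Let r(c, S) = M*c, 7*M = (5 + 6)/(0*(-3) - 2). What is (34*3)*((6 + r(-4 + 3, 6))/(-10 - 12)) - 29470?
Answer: -4543225/154 ≈ -29501.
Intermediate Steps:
M = -11/14 (M = ((5 + 6)/(0*(-3) - 2))/7 = (11/(0 - 2))/7 = (11/(-2))/7 = (11*(-½))/7 = (⅐)*(-11/2) = -11/14 ≈ -0.78571)
r(c, S) = -11*c/14
(34*3)*((6 + r(-4 + 3, 6))/(-10 - 12)) - 29470 = (34*3)*((6 - 11*(-4 + 3)/14)/(-10 - 12)) - 29470 = 102*((6 - 11/14*(-1))/(-22)) - 29470 = 102*((6 + 11/14)*(-1/22)) - 29470 = 102*((95/14)*(-1/22)) - 29470 = 102*(-95/308) - 29470 = -4845/154 - 29470 = -4543225/154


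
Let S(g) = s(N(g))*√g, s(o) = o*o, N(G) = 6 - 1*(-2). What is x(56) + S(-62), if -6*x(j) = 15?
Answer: -5/2 + 64*I*√62 ≈ -2.5 + 503.94*I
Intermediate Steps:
N(G) = 8 (N(G) = 6 + 2 = 8)
s(o) = o²
x(j) = -5/2 (x(j) = -⅙*15 = -5/2)
S(g) = 64*√g (S(g) = 8²*√g = 64*√g)
x(56) + S(-62) = -5/2 + 64*√(-62) = -5/2 + 64*(I*√62) = -5/2 + 64*I*√62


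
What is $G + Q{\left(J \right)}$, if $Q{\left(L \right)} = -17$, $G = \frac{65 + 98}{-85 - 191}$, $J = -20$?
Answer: $- \frac{4855}{276} \approx -17.591$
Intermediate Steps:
$G = - \frac{163}{276}$ ($G = \frac{163}{-276} = 163 \left(- \frac{1}{276}\right) = - \frac{163}{276} \approx -0.59058$)
$G + Q{\left(J \right)} = - \frac{163}{276} - 17 = - \frac{4855}{276}$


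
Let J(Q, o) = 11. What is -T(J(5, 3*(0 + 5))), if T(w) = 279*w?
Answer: -3069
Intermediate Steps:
-T(J(5, 3*(0 + 5))) = -279*11 = -1*3069 = -3069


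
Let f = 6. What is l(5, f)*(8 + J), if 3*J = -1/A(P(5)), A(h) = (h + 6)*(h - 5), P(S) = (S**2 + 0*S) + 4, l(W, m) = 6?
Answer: 20159/420 ≈ 47.998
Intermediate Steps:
P(S) = 4 + S**2 (P(S) = (S**2 + 0) + 4 = S**2 + 4 = 4 + S**2)
A(h) = (-5 + h)*(6 + h) (A(h) = (6 + h)*(-5 + h) = (-5 + h)*(6 + h))
J = -1/2520 (J = (-1/(-30 + (4 + 5**2) + (4 + 5**2)**2))/3 = (-1/(-30 + (4 + 25) + (4 + 25)**2))/3 = (-1/(-30 + 29 + 29**2))/3 = (-1/(-30 + 29 + 841))/3 = (-1/840)/3 = (-1*1/840)/3 = (1/3)*(-1/840) = -1/2520 ≈ -0.00039683)
l(5, f)*(8 + J) = 6*(8 - 1/2520) = 6*(20159/2520) = 20159/420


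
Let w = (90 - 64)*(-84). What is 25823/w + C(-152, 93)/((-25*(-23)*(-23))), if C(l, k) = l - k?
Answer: -9742117/825240 ≈ -11.805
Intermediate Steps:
w = -2184 (w = 26*(-84) = -2184)
25823/w + C(-152, 93)/((-25*(-23)*(-23))) = 25823/(-2184) + (-152 - 1*93)/((-25*(-23)*(-23))) = 25823*(-1/2184) + (-152 - 93)/((575*(-23))) = -3689/312 - 245/(-13225) = -3689/312 - 245*(-1/13225) = -3689/312 + 49/2645 = -9742117/825240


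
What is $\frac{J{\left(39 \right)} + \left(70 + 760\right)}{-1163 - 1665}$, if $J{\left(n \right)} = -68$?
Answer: $- \frac{381}{1414} \approx -0.26945$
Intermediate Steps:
$\frac{J{\left(39 \right)} + \left(70 + 760\right)}{-1163 - 1665} = \frac{-68 + \left(70 + 760\right)}{-1163 - 1665} = \frac{-68 + 830}{-2828} = 762 \left(- \frac{1}{2828}\right) = - \frac{381}{1414}$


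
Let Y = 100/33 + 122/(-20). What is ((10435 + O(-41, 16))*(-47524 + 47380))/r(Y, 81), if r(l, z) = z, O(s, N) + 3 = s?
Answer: -166256/9 ≈ -18473.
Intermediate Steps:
O(s, N) = -3 + s
Y = -1013/330 (Y = 100*(1/33) + 122*(-1/20) = 100/33 - 61/10 = -1013/330 ≈ -3.0697)
((10435 + O(-41, 16))*(-47524 + 47380))/r(Y, 81) = ((10435 + (-3 - 41))*(-47524 + 47380))/81 = ((10435 - 44)*(-144))*(1/81) = (10391*(-144))*(1/81) = -1496304*1/81 = -166256/9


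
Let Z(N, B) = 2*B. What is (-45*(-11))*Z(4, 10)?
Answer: 9900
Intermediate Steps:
(-45*(-11))*Z(4, 10) = (-45*(-11))*(2*10) = 495*20 = 9900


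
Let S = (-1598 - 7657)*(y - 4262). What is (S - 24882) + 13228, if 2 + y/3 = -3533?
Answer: 137582431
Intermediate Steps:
y = -10605 (y = -6 + 3*(-3533) = -6 - 10599 = -10605)
S = 137594085 (S = (-1598 - 7657)*(-10605 - 4262) = -9255*(-14867) = 137594085)
(S - 24882) + 13228 = (137594085 - 24882) + 13228 = 137569203 + 13228 = 137582431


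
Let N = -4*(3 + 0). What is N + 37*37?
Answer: 1357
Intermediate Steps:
N = -12 (N = -4*3 = -12)
N + 37*37 = -12 + 37*37 = -12 + 1369 = 1357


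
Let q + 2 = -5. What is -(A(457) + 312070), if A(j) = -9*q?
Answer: -312133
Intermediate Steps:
q = -7 (q = -2 - 5 = -7)
A(j) = 63 (A(j) = -9*(-7) = 63)
-(A(457) + 312070) = -(63 + 312070) = -1*312133 = -312133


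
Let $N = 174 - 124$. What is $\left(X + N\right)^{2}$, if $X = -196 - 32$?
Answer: $31684$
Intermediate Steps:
$X = -228$
$N = 50$
$\left(X + N\right)^{2} = \left(-228 + 50\right)^{2} = \left(-178\right)^{2} = 31684$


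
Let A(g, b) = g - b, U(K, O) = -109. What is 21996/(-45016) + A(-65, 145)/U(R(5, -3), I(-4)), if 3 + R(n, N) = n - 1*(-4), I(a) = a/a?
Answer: 1763949/1226686 ≈ 1.4380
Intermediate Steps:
I(a) = 1
R(n, N) = 1 + n (R(n, N) = -3 + (n - 1*(-4)) = -3 + (n + 4) = -3 + (4 + n) = 1 + n)
21996/(-45016) + A(-65, 145)/U(R(5, -3), I(-4)) = 21996/(-45016) + (-65 - 1*145)/(-109) = 21996*(-1/45016) + (-65 - 145)*(-1/109) = -5499/11254 - 210*(-1/109) = -5499/11254 + 210/109 = 1763949/1226686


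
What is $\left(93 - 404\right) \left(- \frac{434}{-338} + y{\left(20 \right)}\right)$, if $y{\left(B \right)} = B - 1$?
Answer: $- \frac{1066108}{169} \approx -6308.3$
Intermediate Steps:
$y{\left(B \right)} = -1 + B$
$\left(93 - 404\right) \left(- \frac{434}{-338} + y{\left(20 \right)}\right) = \left(93 - 404\right) \left(- \frac{434}{-338} + \left(-1 + 20\right)\right) = - 311 \left(\left(-434\right) \left(- \frac{1}{338}\right) + 19\right) = - 311 \left(\frac{217}{169} + 19\right) = \left(-311\right) \frac{3428}{169} = - \frac{1066108}{169}$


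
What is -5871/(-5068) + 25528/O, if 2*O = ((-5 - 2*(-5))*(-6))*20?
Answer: -31903651/380100 ≈ -83.935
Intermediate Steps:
O = -300 (O = (((-5 - 2*(-5))*(-6))*20)/2 = (((-5 + 10)*(-6))*20)/2 = ((5*(-6))*20)/2 = (-30*20)/2 = (½)*(-600) = -300)
-5871/(-5068) + 25528/O = -5871/(-5068) + 25528/(-300) = -5871*(-1/5068) + 25528*(-1/300) = 5871/5068 - 6382/75 = -31903651/380100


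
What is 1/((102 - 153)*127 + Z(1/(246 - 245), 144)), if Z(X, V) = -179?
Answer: -1/6656 ≈ -0.00015024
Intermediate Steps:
1/((102 - 153)*127 + Z(1/(246 - 245), 144)) = 1/((102 - 153)*127 - 179) = 1/(-51*127 - 179) = 1/(-6477 - 179) = 1/(-6656) = -1/6656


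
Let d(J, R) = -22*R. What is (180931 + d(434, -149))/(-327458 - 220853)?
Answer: -184209/548311 ≈ -0.33596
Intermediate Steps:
(180931 + d(434, -149))/(-327458 - 220853) = (180931 - 22*(-149))/(-327458 - 220853) = (180931 + 3278)/(-548311) = 184209*(-1/548311) = -184209/548311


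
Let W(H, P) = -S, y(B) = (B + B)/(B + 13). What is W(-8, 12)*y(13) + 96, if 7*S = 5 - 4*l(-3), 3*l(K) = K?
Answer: 663/7 ≈ 94.714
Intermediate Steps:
l(K) = K/3
y(B) = 2*B/(13 + B) (y(B) = (2*B)/(13 + B) = 2*B/(13 + B))
S = 9/7 (S = (5 - 4*(-3)/3)/7 = (5 - 4*(-1))/7 = (5 + 4)/7 = (⅐)*9 = 9/7 ≈ 1.2857)
W(H, P) = -9/7 (W(H, P) = -1*9/7 = -9/7)
W(-8, 12)*y(13) + 96 = -18*13/(7*(13 + 13)) + 96 = -18*13/(7*26) + 96 = -9/7*1 + 96 = -9/7 + 96 = 663/7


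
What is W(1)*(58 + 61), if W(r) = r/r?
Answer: 119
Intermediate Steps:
W(r) = 1
W(1)*(58 + 61) = 1*(58 + 61) = 1*119 = 119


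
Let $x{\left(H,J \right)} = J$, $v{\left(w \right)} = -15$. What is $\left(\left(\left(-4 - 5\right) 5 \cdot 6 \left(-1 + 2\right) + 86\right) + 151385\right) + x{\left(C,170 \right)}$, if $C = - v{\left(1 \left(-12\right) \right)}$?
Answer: $151371$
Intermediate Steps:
$C = 15$ ($C = \left(-1\right) \left(-15\right) = 15$)
$\left(\left(\left(-4 - 5\right) 5 \cdot 6 \left(-1 + 2\right) + 86\right) + 151385\right) + x{\left(C,170 \right)} = \left(\left(\left(-4 - 5\right) 5 \cdot 6 \left(-1 + 2\right) + 86\right) + 151385\right) + 170 = \left(\left(\left(-9\right) 5 \cdot 6 \cdot 1 + 86\right) + 151385\right) + 170 = \left(\left(\left(-45\right) 6 + 86\right) + 151385\right) + 170 = \left(\left(-270 + 86\right) + 151385\right) + 170 = \left(-184 + 151385\right) + 170 = 151201 + 170 = 151371$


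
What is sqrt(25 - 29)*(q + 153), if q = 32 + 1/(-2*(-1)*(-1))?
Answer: 369*I ≈ 369.0*I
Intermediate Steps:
q = 63/2 (q = 32 + 1/(2*(-1)) = 32 + 1/(-2) = 32 - 1/2 = 63/2 ≈ 31.500)
sqrt(25 - 29)*(q + 153) = sqrt(25 - 29)*(63/2 + 153) = sqrt(-4)*(369/2) = (2*I)*(369/2) = 369*I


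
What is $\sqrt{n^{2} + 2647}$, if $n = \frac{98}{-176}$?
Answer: $\frac{\sqrt{20500769}}{88} \approx 51.452$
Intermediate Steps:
$n = - \frac{49}{88}$ ($n = 98 \left(- \frac{1}{176}\right) = - \frac{49}{88} \approx -0.55682$)
$\sqrt{n^{2} + 2647} = \sqrt{\left(- \frac{49}{88}\right)^{2} + 2647} = \sqrt{\frac{2401}{7744} + 2647} = \sqrt{\frac{20500769}{7744}} = \frac{\sqrt{20500769}}{88}$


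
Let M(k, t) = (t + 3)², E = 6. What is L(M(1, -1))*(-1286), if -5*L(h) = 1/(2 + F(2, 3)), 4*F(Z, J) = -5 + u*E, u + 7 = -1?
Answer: -5144/225 ≈ -22.862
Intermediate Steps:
u = -8 (u = -7 - 1 = -8)
M(k, t) = (3 + t)²
F(Z, J) = -53/4 (F(Z, J) = (-5 - 8*6)/4 = (-5 - 48)/4 = (¼)*(-53) = -53/4)
L(h) = 4/225 (L(h) = -1/(5*(2 - 53/4)) = -1/(5*(-45/4)) = -⅕*(-4/45) = 4/225)
L(M(1, -1))*(-1286) = (4/225)*(-1286) = -5144/225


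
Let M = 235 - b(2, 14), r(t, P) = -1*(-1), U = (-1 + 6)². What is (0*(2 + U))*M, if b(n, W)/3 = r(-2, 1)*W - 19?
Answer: 0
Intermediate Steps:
U = 25 (U = 5² = 25)
r(t, P) = 1
b(n, W) = -57 + 3*W (b(n, W) = 3*(1*W - 19) = 3*(W - 19) = 3*(-19 + W) = -57 + 3*W)
M = 250 (M = 235 - (-57 + 3*14) = 235 - (-57 + 42) = 235 - 1*(-15) = 235 + 15 = 250)
(0*(2 + U))*M = (0*(2 + 25))*250 = (0*27)*250 = 0*250 = 0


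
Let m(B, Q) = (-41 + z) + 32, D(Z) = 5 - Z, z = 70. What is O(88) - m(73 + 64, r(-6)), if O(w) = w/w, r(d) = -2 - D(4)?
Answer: -60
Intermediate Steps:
r(d) = -3 (r(d) = -2 - (5 - 1*4) = -2 - (5 - 4) = -2 - 1*1 = -2 - 1 = -3)
O(w) = 1
m(B, Q) = 61 (m(B, Q) = (-41 + 70) + 32 = 29 + 32 = 61)
O(88) - m(73 + 64, r(-6)) = 1 - 1*61 = 1 - 61 = -60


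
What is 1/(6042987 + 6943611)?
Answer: 1/12986598 ≈ 7.7002e-8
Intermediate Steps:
1/(6042987 + 6943611) = 1/12986598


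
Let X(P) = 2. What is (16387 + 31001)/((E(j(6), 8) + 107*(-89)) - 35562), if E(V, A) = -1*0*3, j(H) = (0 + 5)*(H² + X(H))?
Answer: -47388/45085 ≈ -1.0511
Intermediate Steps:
j(H) = 10 + 5*H² (j(H) = (0 + 5)*(H² + 2) = 5*(2 + H²) = 10 + 5*H²)
E(V, A) = 0 (E(V, A) = 0*3 = 0)
(16387 + 31001)/((E(j(6), 8) + 107*(-89)) - 35562) = (16387 + 31001)/((0 + 107*(-89)) - 35562) = 47388/((0 - 9523) - 35562) = 47388/(-9523 - 35562) = 47388/(-45085) = 47388*(-1/45085) = -47388/45085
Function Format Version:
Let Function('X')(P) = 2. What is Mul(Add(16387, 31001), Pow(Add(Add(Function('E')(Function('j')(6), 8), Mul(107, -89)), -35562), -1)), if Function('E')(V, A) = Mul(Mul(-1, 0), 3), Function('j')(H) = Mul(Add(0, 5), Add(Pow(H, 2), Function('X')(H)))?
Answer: Rational(-47388, 45085) ≈ -1.0511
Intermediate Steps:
Function('j')(H) = Add(10, Mul(5, Pow(H, 2))) (Function('j')(H) = Mul(Add(0, 5), Add(Pow(H, 2), 2)) = Mul(5, Add(2, Pow(H, 2))) = Add(10, Mul(5, Pow(H, 2))))
Function('E')(V, A) = 0 (Function('E')(V, A) = Mul(0, 3) = 0)
Mul(Add(16387, 31001), Pow(Add(Add(Function('E')(Function('j')(6), 8), Mul(107, -89)), -35562), -1)) = Mul(Add(16387, 31001), Pow(Add(Add(0, Mul(107, -89)), -35562), -1)) = Mul(47388, Pow(Add(Add(0, -9523), -35562), -1)) = Mul(47388, Pow(Add(-9523, -35562), -1)) = Mul(47388, Pow(-45085, -1)) = Mul(47388, Rational(-1, 45085)) = Rational(-47388, 45085)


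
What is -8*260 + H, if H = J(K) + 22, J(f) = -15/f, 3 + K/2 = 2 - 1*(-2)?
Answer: -4131/2 ≈ -2065.5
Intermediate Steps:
K = 2 (K = -6 + 2*(2 - 1*(-2)) = -6 + 2*(2 + 2) = -6 + 2*4 = -6 + 8 = 2)
H = 29/2 (H = -15/2 + 22 = 29/2 ≈ 14.500)
-8*260 + H = -8*260 + 29/2 = -2080 + 29/2 = -4131/2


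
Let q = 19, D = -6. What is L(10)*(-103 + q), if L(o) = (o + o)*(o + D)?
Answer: -6720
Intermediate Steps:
L(o) = 2*o*(-6 + o) (L(o) = (o + o)*(o - 6) = (2*o)*(-6 + o) = 2*o*(-6 + o))
L(10)*(-103 + q) = (2*10*(-6 + 10))*(-103 + 19) = (2*10*4)*(-84) = 80*(-84) = -6720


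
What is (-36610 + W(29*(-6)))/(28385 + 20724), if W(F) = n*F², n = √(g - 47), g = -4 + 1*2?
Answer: -36610/49109 + 211932*I/49109 ≈ -0.74548 + 4.3155*I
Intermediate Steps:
g = -2 (g = -4 + 2 = -2)
n = 7*I (n = √(-2 - 47) = √(-49) = 7*I ≈ 7.0*I)
W(F) = 7*I*F² (W(F) = (7*I)*F² = 7*I*F²)
(-36610 + W(29*(-6)))/(28385 + 20724) = (-36610 + 7*I*(29*(-6))²)/(28385 + 20724) = (-36610 + 7*I*(-174)²)/49109 = (-36610 + 7*I*30276)*(1/49109) = (-36610 + 211932*I)*(1/49109) = -36610/49109 + 211932*I/49109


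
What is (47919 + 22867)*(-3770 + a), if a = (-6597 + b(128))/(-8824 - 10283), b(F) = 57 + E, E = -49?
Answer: -463499012326/1737 ≈ -2.6684e+8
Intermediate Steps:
b(F) = 8 (b(F) = 57 - 49 = 8)
a = 599/1737 (a = (-6597 + 8)/(-8824 - 10283) = -6589/(-19107) = -6589*(-1/19107) = 599/1737 ≈ 0.34485)
(47919 + 22867)*(-3770 + a) = (47919 + 22867)*(-3770 + 599/1737) = 70786*(-6547891/1737) = -463499012326/1737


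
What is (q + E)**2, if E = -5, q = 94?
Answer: 7921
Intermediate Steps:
(q + E)**2 = (94 - 5)**2 = 89**2 = 7921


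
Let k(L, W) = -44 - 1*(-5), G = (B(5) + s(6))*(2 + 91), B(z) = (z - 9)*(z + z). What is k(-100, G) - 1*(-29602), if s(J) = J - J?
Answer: 29563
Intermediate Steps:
s(J) = 0
B(z) = 2*z*(-9 + z) (B(z) = (-9 + z)*(2*z) = 2*z*(-9 + z))
G = -3720 (G = (2*5*(-9 + 5) + 0)*(2 + 91) = (2*5*(-4) + 0)*93 = (-40 + 0)*93 = -40*93 = -3720)
k(L, W) = -39 (k(L, W) = -44 + 5 = -39)
k(-100, G) - 1*(-29602) = -39 - 1*(-29602) = -39 + 29602 = 29563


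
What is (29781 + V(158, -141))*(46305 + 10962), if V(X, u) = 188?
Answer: 1716234723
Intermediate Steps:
(29781 + V(158, -141))*(46305 + 10962) = (29781 + 188)*(46305 + 10962) = 29969*57267 = 1716234723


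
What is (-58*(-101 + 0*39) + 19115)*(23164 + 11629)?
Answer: 868885589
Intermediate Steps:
(-58*(-101 + 0*39) + 19115)*(23164 + 11629) = (-58*(-101 + 0) + 19115)*34793 = (-58*(-101) + 19115)*34793 = (5858 + 19115)*34793 = 24973*34793 = 868885589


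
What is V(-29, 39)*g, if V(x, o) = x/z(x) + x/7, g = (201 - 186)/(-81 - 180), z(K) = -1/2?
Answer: -65/21 ≈ -3.0952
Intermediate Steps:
z(K) = -½ (z(K) = -1*½ = -½)
g = -5/87 (g = 15/(-261) = 15*(-1/261) = -5/87 ≈ -0.057471)
V(x, o) = -13*x/7 (V(x, o) = x/(-½) + x/7 = x*(-2) + x*(⅐) = -2*x + x/7 = -13*x/7)
V(-29, 39)*g = -13/7*(-29)*(-5/87) = (377/7)*(-5/87) = -65/21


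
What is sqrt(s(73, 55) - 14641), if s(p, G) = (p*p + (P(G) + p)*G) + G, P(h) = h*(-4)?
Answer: I*sqrt(17342) ≈ 131.69*I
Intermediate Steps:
P(h) = -4*h
s(p, G) = G + p**2 + G*(p - 4*G) (s(p, G) = (p*p + (-4*G + p)*G) + G = (p**2 + (p - 4*G)*G) + G = (p**2 + G*(p - 4*G)) + G = G + p**2 + G*(p - 4*G))
sqrt(s(73, 55) - 14641) = sqrt((55 + 73**2 - 4*55**2 + 55*73) - 14641) = sqrt((55 + 5329 - 4*3025 + 4015) - 14641) = sqrt((55 + 5329 - 12100 + 4015) - 14641) = sqrt(-2701 - 14641) = sqrt(-17342) = I*sqrt(17342)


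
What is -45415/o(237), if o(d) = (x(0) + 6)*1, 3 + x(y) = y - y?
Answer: -45415/3 ≈ -15138.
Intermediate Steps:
x(y) = -3 (x(y) = -3 + (y - y) = -3 + 0 = -3)
o(d) = 3 (o(d) = (-3 + 6)*1 = 3*1 = 3)
-45415/o(237) = -45415/3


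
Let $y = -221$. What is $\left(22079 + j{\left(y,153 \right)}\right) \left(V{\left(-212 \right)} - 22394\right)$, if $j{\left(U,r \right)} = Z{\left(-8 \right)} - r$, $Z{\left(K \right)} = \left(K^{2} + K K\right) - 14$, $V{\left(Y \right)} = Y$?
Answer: $-498236240$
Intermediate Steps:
$Z{\left(K \right)} = -14 + 2 K^{2}$ ($Z{\left(K \right)} = \left(K^{2} + K^{2}\right) - 14 = 2 K^{2} - 14 = -14 + 2 K^{2}$)
$j{\left(U,r \right)} = 114 - r$ ($j{\left(U,r \right)} = \left(-14 + 2 \left(-8\right)^{2}\right) - r = \left(-14 + 2 \cdot 64\right) - r = \left(-14 + 128\right) - r = 114 - r$)
$\left(22079 + j{\left(y,153 \right)}\right) \left(V{\left(-212 \right)} - 22394\right) = \left(22079 + \left(114 - 153\right)\right) \left(-212 - 22394\right) = \left(22079 + \left(114 - 153\right)\right) \left(-22606\right) = \left(22079 - 39\right) \left(-22606\right) = 22040 \left(-22606\right) = -498236240$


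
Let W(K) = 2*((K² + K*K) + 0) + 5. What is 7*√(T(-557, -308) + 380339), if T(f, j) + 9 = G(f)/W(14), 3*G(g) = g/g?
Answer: 7*√236763412193/789 ≈ 4317.0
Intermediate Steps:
G(g) = ⅓ (G(g) = (g/g)/3 = (⅓)*1 = ⅓)
W(K) = 5 + 4*K² (W(K) = 2*((K² + K²) + 0) + 5 = 2*(2*K² + 0) + 5 = 2*(2*K²) + 5 = 4*K² + 5 = 5 + 4*K²)
T(f, j) = -21302/2367 (T(f, j) = -9 + 1/(3*(5 + 4*14²)) = -9 + 1/(3*(5 + 4*196)) = -9 + 1/(3*(5 + 784)) = -9 + (⅓)/789 = -9 + (⅓)*(1/789) = -9 + 1/2367 = -21302/2367)
7*√(T(-557, -308) + 380339) = 7*√(-21302/2367 + 380339) = 7*√(900241111/2367) = 7*(√236763412193/789) = 7*√236763412193/789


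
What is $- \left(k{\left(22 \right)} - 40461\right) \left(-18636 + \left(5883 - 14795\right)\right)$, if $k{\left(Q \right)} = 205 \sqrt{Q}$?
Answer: $-1114619628 + 5647340 \sqrt{22} \approx -1.0881 \cdot 10^{9}$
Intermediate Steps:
$- \left(k{\left(22 \right)} - 40461\right) \left(-18636 + \left(5883 - 14795\right)\right) = - \left(205 \sqrt{22} - 40461\right) \left(-18636 + \left(5883 - 14795\right)\right) = - \left(-40461 + 205 \sqrt{22}\right) \left(-18636 + \left(5883 - 14795\right)\right) = - \left(-40461 + 205 \sqrt{22}\right) \left(-18636 - 8912\right) = - \left(-40461 + 205 \sqrt{22}\right) \left(-27548\right) = - (1114619628 - 5647340 \sqrt{22}) = -1114619628 + 5647340 \sqrt{22}$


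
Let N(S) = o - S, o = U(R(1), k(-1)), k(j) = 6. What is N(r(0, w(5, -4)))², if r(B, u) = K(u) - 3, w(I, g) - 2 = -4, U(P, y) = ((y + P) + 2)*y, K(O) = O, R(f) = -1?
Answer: 2209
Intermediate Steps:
U(P, y) = y*(2 + P + y) (U(P, y) = ((P + y) + 2)*y = (2 + P + y)*y = y*(2 + P + y))
o = 42 (o = 6*(2 - 1 + 6) = 6*7 = 42)
w(I, g) = -2 (w(I, g) = 2 - 4 = -2)
r(B, u) = -3 + u (r(B, u) = u - 3 = -3 + u)
N(S) = 42 - S
N(r(0, w(5, -4)))² = (42 - (-3 - 2))² = (42 - 1*(-5))² = (42 + 5)² = 47² = 2209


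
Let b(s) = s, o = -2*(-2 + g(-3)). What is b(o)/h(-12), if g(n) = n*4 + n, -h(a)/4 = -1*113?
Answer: 17/226 ≈ 0.075221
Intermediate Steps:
h(a) = 452 (h(a) = -(-4)*113 = -4*(-113) = 452)
g(n) = 5*n (g(n) = 4*n + n = 5*n)
o = 34 (o = -2*(-2 + 5*(-3)) = -2*(-2 - 15) = -2*(-17) = 34)
b(o)/h(-12) = 34/452 = 34*(1/452) = 17/226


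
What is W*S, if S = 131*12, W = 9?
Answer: 14148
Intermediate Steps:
S = 1572
W*S = 9*1572 = 14148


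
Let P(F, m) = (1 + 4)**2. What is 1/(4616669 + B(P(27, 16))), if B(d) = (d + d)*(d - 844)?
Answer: 1/4575719 ≈ 2.1854e-7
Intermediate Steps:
P(F, m) = 25 (P(F, m) = 5**2 = 25)
B(d) = 2*d*(-844 + d) (B(d) = (2*d)*(-844 + d) = 2*d*(-844 + d))
1/(4616669 + B(P(27, 16))) = 1/(4616669 + 2*25*(-844 + 25)) = 1/(4616669 + 2*25*(-819)) = 1/(4616669 - 40950) = 1/4575719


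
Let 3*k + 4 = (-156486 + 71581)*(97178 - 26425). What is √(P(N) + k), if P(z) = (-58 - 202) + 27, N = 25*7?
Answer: 2*I*√500607014 ≈ 44749.0*I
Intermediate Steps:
N = 175
P(z) = -233 (P(z) = -260 + 27 = -233)
k = -2002427823 (k = -4/3 + ((-156486 + 71581)*(97178 - 26425))/3 = -4/3 + (-84905*70753)/3 = -4/3 + (⅓)*(-6007283465) = -4/3 - 6007283465/3 = -2002427823)
√(P(N) + k) = √(-233 - 2002427823) = √(-2002428056) = 2*I*√500607014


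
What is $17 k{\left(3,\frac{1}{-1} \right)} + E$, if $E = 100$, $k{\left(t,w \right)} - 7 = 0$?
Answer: $219$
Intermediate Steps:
$k{\left(t,w \right)} = 7$ ($k{\left(t,w \right)} = 7 + 0 = 7$)
$17 k{\left(3,\frac{1}{-1} \right)} + E = 17 \cdot 7 + 100 = 119 + 100 = 219$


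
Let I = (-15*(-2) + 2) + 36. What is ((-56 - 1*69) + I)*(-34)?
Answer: 1938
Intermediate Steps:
I = 68 (I = (30 + 2) + 36 = 32 + 36 = 68)
((-56 - 1*69) + I)*(-34) = ((-56 - 1*69) + 68)*(-34) = ((-56 - 69) + 68)*(-34) = (-125 + 68)*(-34) = -57*(-34) = 1938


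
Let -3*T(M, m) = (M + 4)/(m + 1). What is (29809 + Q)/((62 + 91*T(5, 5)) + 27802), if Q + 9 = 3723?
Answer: 67046/55637 ≈ 1.2051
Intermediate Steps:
Q = 3714 (Q = -9 + 3723 = 3714)
T(M, m) = -(4 + M)/(3*(1 + m)) (T(M, m) = -(M + 4)/(3*(m + 1)) = -(4 + M)/(3*(1 + m)))
(29809 + Q)/((62 + 91*T(5, 5)) + 27802) = (29809 + 3714)/((62 + 91*((-4 - 1*5)/(3*(1 + 5)))) + 27802) = 33523/((62 + 91*((1/3)*(-4 - 5)/6)) + 27802) = 33523/((62 + 91*((1/3)*(1/6)*(-9))) + 27802) = 33523/((62 + 91*(-1/2)) + 27802) = 33523/((62 - 91/2) + 27802) = 33523/(33/2 + 27802) = 33523/(55637/2) = 33523*(2/55637) = 67046/55637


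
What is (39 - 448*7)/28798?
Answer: -3097/28798 ≈ -0.10754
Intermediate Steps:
(39 - 448*7)/28798 = (39 - 64*49)*(1/28798) = (39 - 3136)*(1/28798) = -3097*1/28798 = -3097/28798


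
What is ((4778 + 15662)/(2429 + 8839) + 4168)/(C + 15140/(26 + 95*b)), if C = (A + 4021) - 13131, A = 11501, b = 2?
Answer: 70478196/41597387 ≈ 1.6943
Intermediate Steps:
C = 2391 (C = (11501 + 4021) - 13131 = 15522 - 13131 = 2391)
((4778 + 15662)/(2429 + 8839) + 4168)/(C + 15140/(26 + 95*b)) = ((4778 + 15662)/(2429 + 8839) + 4168)/(2391 + 15140/(26 + 95*2)) = (20440/11268 + 4168)/(2391 + 15140/(26 + 190)) = (20440*(1/11268) + 4168)/(2391 + 15140/216) = (5110/2817 + 4168)/(2391 + 15140*(1/216)) = 11746366/(2817*(2391 + 3785/54)) = 11746366/(2817*(132899/54)) = (11746366/2817)*(54/132899) = 70478196/41597387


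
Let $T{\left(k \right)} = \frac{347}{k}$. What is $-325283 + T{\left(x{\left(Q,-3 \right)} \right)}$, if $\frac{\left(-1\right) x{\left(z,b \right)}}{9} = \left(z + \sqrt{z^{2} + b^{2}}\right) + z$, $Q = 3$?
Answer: $- \frac{8782988}{27} + \frac{347 \sqrt{2}}{54} \approx -3.2529 \cdot 10^{5}$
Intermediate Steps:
$x{\left(z,b \right)} = - 18 z - 9 \sqrt{b^{2} + z^{2}}$ ($x{\left(z,b \right)} = - 9 \left(\left(z + \sqrt{z^{2} + b^{2}}\right) + z\right) = - 9 \left(\left(z + \sqrt{b^{2} + z^{2}}\right) + z\right) = - 9 \left(\sqrt{b^{2} + z^{2}} + 2 z\right) = - 18 z - 9 \sqrt{b^{2} + z^{2}}$)
$-325283 + T{\left(x{\left(Q,-3 \right)} \right)} = -325283 + \frac{347}{\left(-18\right) 3 - 9 \sqrt{\left(-3\right)^{2} + 3^{2}}} = -325283 + \frac{347}{-54 - 9 \sqrt{9 + 9}} = -325283 + \frac{347}{-54 - 9 \sqrt{18}} = -325283 + \frac{347}{-54 - 9 \cdot 3 \sqrt{2}} = -325283 + \frac{347}{-54 - 27 \sqrt{2}}$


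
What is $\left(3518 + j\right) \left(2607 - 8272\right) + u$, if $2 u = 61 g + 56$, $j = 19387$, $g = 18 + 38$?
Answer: $-129755089$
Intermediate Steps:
$g = 56$
$u = 1736$ ($u = \frac{61 \cdot 56 + 56}{2} = \frac{3416 + 56}{2} = \frac{1}{2} \cdot 3472 = 1736$)
$\left(3518 + j\right) \left(2607 - 8272\right) + u = \left(3518 + 19387\right) \left(2607 - 8272\right) + 1736 = 22905 \left(-5665\right) + 1736 = -129756825 + 1736 = -129755089$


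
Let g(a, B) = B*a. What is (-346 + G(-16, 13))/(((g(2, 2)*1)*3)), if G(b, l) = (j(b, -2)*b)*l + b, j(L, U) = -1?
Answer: -77/6 ≈ -12.833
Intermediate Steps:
G(b, l) = b - b*l (G(b, l) = (-b)*l + b = -b*l + b = b - b*l)
(-346 + G(-16, 13))/(((g(2, 2)*1)*3)) = (-346 - 16*(1 - 1*13))/((((2*2)*1)*3)) = (-346 - 16*(1 - 13))/(((4*1)*3)) = (-346 - 16*(-12))/((4*3)) = (-346 + 192)/12 = (1/12)*(-154) = -77/6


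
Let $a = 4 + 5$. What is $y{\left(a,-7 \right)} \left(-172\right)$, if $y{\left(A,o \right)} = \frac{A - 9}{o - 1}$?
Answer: $0$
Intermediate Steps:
$a = 9$
$y{\left(A,o \right)} = \frac{-9 + A}{-1 + o}$
$y{\left(a,-7 \right)} \left(-172\right) = \frac{-9 + 9}{-1 - 7} \left(-172\right) = \frac{1}{-8} \cdot 0 \left(-172\right) = \left(- \frac{1}{8}\right) 0 \left(-172\right) = 0 \left(-172\right) = 0$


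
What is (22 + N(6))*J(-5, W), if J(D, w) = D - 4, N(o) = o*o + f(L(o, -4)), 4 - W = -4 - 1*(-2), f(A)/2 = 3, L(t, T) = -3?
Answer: -576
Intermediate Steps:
f(A) = 6 (f(A) = 2*3 = 6)
W = 6 (W = 4 - (-4 - 1*(-2)) = 4 - (-4 + 2) = 4 - 1*(-2) = 4 + 2 = 6)
N(o) = 6 + o**2 (N(o) = o*o + 6 = o**2 + 6 = 6 + o**2)
J(D, w) = -4 + D
(22 + N(6))*J(-5, W) = (22 + (6 + 6**2))*(-4 - 5) = (22 + (6 + 36))*(-9) = (22 + 42)*(-9) = 64*(-9) = -576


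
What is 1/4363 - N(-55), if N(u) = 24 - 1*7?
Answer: -74170/4363 ≈ -17.000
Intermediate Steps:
N(u) = 17 (N(u) = 24 - 7 = 17)
1/4363 - N(-55) = 1/4363 - 1*17 = 1/4363 - 17 = -74170/4363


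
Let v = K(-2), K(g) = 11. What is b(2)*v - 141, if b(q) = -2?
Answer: -163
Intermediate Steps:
v = 11
b(2)*v - 141 = -2*11 - 141 = -22 - 141 = -163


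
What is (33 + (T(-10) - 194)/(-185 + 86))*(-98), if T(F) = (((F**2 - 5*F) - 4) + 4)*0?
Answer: -339178/99 ≈ -3426.0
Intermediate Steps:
T(F) = 0 (T(F) = ((-4 + F**2 - 5*F) + 4)*0 = (F**2 - 5*F)*0 = 0)
(33 + (T(-10) - 194)/(-185 + 86))*(-98) = (33 + (0 - 194)/(-185 + 86))*(-98) = (33 - 194/(-99))*(-98) = (33 - 194*(-1/99))*(-98) = (33 + 194/99)*(-98) = (3461/99)*(-98) = -339178/99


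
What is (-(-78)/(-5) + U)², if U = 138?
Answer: 374544/25 ≈ 14982.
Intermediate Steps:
(-(-78)/(-5) + U)² = (-(-78)/(-5) + 138)² = (-(-78)*(-1)/5 + 138)² = (-39*⅖ + 138)² = (-78/5 + 138)² = (612/5)² = 374544/25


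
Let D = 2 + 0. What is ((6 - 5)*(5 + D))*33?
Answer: 231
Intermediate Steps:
D = 2
((6 - 5)*(5 + D))*33 = ((6 - 5)*(5 + 2))*33 = (1*7)*33 = 7*33 = 231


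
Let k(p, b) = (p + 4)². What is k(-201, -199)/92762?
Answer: 38809/92762 ≈ 0.41837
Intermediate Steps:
k(p, b) = (4 + p)²
k(-201, -199)/92762 = (4 - 201)²/92762 = (-197)²*(1/92762) = 38809*(1/92762) = 38809/92762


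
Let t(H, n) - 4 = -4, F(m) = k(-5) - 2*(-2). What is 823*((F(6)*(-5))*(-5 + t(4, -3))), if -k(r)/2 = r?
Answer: 288050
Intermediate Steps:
k(r) = -2*r
F(m) = 14 (F(m) = -2*(-5) - 2*(-2) = 10 + 4 = 14)
t(H, n) = 0 (t(H, n) = 4 - 4 = 0)
823*((F(6)*(-5))*(-5 + t(4, -3))) = 823*((14*(-5))*(-5 + 0)) = 823*(-70*(-5)) = 823*350 = 288050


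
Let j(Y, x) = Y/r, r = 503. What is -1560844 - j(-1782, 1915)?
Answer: -785102750/503 ≈ -1.5608e+6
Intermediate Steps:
j(Y, x) = Y/503
-1560844 - j(-1782, 1915) = -1560844 - (-1782)/503 = -1560844 - 1*(-1782/503) = -1560844 + 1782/503 = -785102750/503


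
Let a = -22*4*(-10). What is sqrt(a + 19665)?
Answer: sqrt(20545) ≈ 143.34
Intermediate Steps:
a = 880 (a = -88*(-10) = 880)
sqrt(a + 19665) = sqrt(880 + 19665) = sqrt(20545)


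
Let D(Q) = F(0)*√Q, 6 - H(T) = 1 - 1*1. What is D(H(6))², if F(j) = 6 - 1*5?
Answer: 6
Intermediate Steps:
H(T) = 6 (H(T) = 6 - (1 - 1*1) = 6 - (1 - 1) = 6 - 1*0 = 6 + 0 = 6)
F(j) = 1 (F(j) = 6 - 5 = 1)
D(Q) = √Q (D(Q) = 1*√Q = √Q)
D(H(6))² = (√6)² = 6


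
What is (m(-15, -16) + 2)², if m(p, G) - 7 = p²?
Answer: 54756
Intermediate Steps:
m(p, G) = 7 + p²
(m(-15, -16) + 2)² = ((7 + (-15)²) + 2)² = ((7 + 225) + 2)² = (232 + 2)² = 234² = 54756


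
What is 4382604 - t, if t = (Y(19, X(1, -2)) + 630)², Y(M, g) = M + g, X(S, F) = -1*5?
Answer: 3967868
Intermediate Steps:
X(S, F) = -5
t = 414736 (t = ((19 - 5) + 630)² = (14 + 630)² = 644² = 414736)
4382604 - t = 4382604 - 1*414736 = 4382604 - 414736 = 3967868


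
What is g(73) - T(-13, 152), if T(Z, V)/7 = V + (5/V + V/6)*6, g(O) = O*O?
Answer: 243171/76 ≈ 3199.6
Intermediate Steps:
g(O) = O²
T(Z, V) = 14*V + 210/V (T(Z, V) = 7*(V + (5/V + V/6)*6) = 7*(V + (V + 30/V)) = 7*(2*V + 30/V) = 14*V + 210/V)
g(73) - T(-13, 152) = 73² - (14*152 + 210/152) = 5329 - (2128 + 210*(1/152)) = 5329 - (2128 + 105/76) = 5329 - 1*161833/76 = 5329 - 161833/76 = 243171/76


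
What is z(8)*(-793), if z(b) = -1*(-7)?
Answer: -5551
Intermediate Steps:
z(b) = 7
z(8)*(-793) = 7*(-793) = -5551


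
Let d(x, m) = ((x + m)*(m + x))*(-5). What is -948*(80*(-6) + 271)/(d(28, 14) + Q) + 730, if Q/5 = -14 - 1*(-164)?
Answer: 948828/1345 ≈ 705.45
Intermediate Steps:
Q = 750 (Q = 5*(-14 - 1*(-164)) = 5*(-14 + 164) = 5*150 = 750)
d(x, m) = -5*(m + x)² (d(x, m) = ((m + x)*(m + x))*(-5) = (m + x)²*(-5) = -5*(m + x)²)
-948*(80*(-6) + 271)/(d(28, 14) + Q) + 730 = -948*(80*(-6) + 271)/(-5*(14 + 28)² + 750) + 730 = -948*(-480 + 271)/(-5*42² + 750) + 730 = -(-198132)/(-5*1764 + 750) + 730 = -(-198132)/(-8820 + 750) + 730 = -(-198132)/(-8070) + 730 = -(-198132)*(-1)/8070 + 730 = -948*209/8070 + 730 = -33022/1345 + 730 = 948828/1345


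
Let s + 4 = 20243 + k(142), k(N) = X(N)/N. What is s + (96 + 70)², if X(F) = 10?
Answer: 3393450/71 ≈ 47795.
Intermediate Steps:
k(N) = 10/N
s = 1436974/71 (s = -4 + (20243 + 10/142) = -4 + (20243 + 10*(1/142)) = -4 + (20243 + 5/71) = -4 + 1437258/71 = 1436974/71 ≈ 20239.)
s + (96 + 70)² = 1436974/71 + (96 + 70)² = 1436974/71 + 166² = 1436974/71 + 27556 = 3393450/71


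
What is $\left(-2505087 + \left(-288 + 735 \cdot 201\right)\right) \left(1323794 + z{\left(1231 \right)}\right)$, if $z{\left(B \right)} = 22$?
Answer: $-3121081554240$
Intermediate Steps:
$\left(-2505087 + \left(-288 + 735 \cdot 201\right)\right) \left(1323794 + z{\left(1231 \right)}\right) = \left(-2505087 + \left(-288 + 735 \cdot 201\right)\right) \left(1323794 + 22\right) = \left(-2505087 + \left(-288 + 147735\right)\right) 1323816 = \left(-2505087 + 147447\right) 1323816 = \left(-2357640\right) 1323816 = -3121081554240$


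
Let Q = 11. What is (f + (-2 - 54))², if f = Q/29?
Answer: 2601769/841 ≈ 3093.7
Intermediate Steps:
f = 11/29 ≈ 0.37931
(f + (-2 - 54))² = (11/29 + (-2 - 54))² = (11/29 - 56)² = (-1613/29)² = 2601769/841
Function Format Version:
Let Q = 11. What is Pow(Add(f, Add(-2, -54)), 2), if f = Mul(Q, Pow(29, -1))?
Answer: Rational(2601769, 841) ≈ 3093.7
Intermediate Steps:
f = Rational(11, 29) (f = Mul(11, Pow(29, -1)) = Mul(11, Rational(1, 29)) = Rational(11, 29) ≈ 0.37931)
Pow(Add(f, Add(-2, -54)), 2) = Pow(Add(Rational(11, 29), Add(-2, -54)), 2) = Pow(Add(Rational(11, 29), -56), 2) = Pow(Rational(-1613, 29), 2) = Rational(2601769, 841)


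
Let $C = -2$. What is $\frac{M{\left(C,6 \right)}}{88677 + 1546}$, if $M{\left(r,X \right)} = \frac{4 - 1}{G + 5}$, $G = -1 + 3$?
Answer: $\frac{3}{631561} \approx 4.7501 \cdot 10^{-6}$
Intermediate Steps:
$G = 2$
$M{\left(r,X \right)} = \frac{3}{7}$ ($M{\left(r,X \right)} = \frac{4 - 1}{2 + 5} = \frac{3}{7}$)
$\frac{M{\left(C,6 \right)}}{88677 + 1546} = \frac{1}{88677 + 1546} \cdot \frac{3}{7} = \frac{1}{90223} \cdot \frac{3}{7} = \frac{3}{631561}$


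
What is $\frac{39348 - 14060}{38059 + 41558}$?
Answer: $\frac{25288}{79617} \approx 0.31762$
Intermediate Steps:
$\frac{39348 - 14060}{38059 + 41558} = \frac{25288}{79617}$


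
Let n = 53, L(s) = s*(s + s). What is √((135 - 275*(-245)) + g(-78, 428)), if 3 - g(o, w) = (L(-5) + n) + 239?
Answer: √67171 ≈ 259.17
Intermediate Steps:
L(s) = 2*s² (L(s) = s*(2*s) = 2*s²)
g(o, w) = -339 (g(o, w) = 3 - ((2*(-5)² + 53) + 239) = 3 - ((2*25 + 53) + 239) = 3 - ((50 + 53) + 239) = 3 - (103 + 239) = 3 - 1*342 = 3 - 342 = -339)
√((135 - 275*(-245)) + g(-78, 428)) = √((135 - 275*(-245)) - 339) = √((135 + 67375) - 339) = √(67510 - 339) = √67171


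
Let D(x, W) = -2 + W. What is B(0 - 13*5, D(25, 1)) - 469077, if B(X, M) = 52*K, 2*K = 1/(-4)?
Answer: -938167/2 ≈ -4.6908e+5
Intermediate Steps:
K = -⅛ (K = (½)/(-4) = (½)*(-¼) = -⅛ ≈ -0.12500)
B(X, M) = -13/2 (B(X, M) = 52*(-⅛) = -13/2)
B(0 - 13*5, D(25, 1)) - 469077 = -13/2 - 469077 = -938167/2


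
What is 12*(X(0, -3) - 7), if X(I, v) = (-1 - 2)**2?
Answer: 24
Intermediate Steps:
X(I, v) = 9 (X(I, v) = (-3)**2 = 9)
12*(X(0, -3) - 7) = 12*(9 - 7) = 12*2 = 24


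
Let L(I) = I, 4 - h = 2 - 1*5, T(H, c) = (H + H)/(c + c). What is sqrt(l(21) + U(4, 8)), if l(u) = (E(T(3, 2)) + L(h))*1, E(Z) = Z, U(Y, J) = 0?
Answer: sqrt(34)/2 ≈ 2.9155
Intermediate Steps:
T(H, c) = H/c (T(H, c) = (2*H)/((2*c)) = (2*H)*(1/(2*c)) = H/c)
h = 7 (h = 4 - (2 - 1*5) = 4 - (2 - 5) = 4 - 1*(-3) = 4 + 3 = 7)
l(u) = 17/2 (l(u) = (3/2 + 7)*1 = (17/2)*1 = 17/2)
sqrt(l(21) + U(4, 8)) = sqrt(17/2 + 0) = sqrt(17/2) = sqrt(34)/2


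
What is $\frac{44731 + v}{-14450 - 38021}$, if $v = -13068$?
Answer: $- \frac{31663}{52471} \approx -0.60344$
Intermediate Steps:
$\frac{44731 + v}{-14450 - 38021} = \frac{44731 - 13068}{-14450 - 38021} = \frac{31663}{-52471} = 31663 \left(- \frac{1}{52471}\right) = - \frac{31663}{52471}$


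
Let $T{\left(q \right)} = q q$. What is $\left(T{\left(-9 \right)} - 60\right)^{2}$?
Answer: $441$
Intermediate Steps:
$T{\left(q \right)} = q^{2}$
$\left(T{\left(-9 \right)} - 60\right)^{2} = \left(\left(-9\right)^{2} - 60\right)^{2} = \left(81 - 60\right)^{2} = 21^{2} = 441$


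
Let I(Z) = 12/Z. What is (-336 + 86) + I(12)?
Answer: -249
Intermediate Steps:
(-336 + 86) + I(12) = (-336 + 86) + 12/12 = -250 + 12*(1/12) = -250 + 1 = -249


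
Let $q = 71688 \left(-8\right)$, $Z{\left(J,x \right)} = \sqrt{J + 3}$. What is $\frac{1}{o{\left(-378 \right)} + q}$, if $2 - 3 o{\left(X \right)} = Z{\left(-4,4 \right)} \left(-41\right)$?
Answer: $- \frac{5161530}{2960154661781} - \frac{123 i}{2960154661781} \approx -1.7437 \cdot 10^{-6} - 4.1552 \cdot 10^{-11} i$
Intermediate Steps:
$Z{\left(J,x \right)} = \sqrt{3 + J}$
$q = -573504$
$o{\left(X \right)} = \frac{2}{3} + \frac{41 i}{3}$ ($o{\left(X \right)} = \frac{2}{3} - \frac{\sqrt{3 - 4} \left(-41\right)}{3} = \frac{2}{3} - \frac{\sqrt{-1} \left(-41\right)}{3} = \frac{2}{3} - \frac{i \left(-41\right)}{3} = \frac{2}{3} - \frac{\left(-41\right) i}{3} = \frac{2}{3} + \frac{41 i}{3}$)
$\frac{1}{o{\left(-378 \right)} + q} = \frac{1}{\left(\frac{2}{3} + \frac{41 i}{3}\right) - 573504} = \frac{1}{- \frac{1720510}{3} + \frac{41 i}{3}} = \frac{9 \left(- \frac{1720510}{3} - \frac{41 i}{3}\right)}{2960154661781}$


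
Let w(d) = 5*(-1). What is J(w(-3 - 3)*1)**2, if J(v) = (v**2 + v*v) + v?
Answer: 2025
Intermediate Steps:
w(d) = -5
J(v) = v + 2*v**2 (J(v) = (v**2 + v**2) + v = 2*v**2 + v = v + 2*v**2)
J(w(-3 - 3)*1)**2 = ((-5*1)*(1 + 2*(-5*1)))**2 = (-5*(1 + 2*(-5)))**2 = (-5*(1 - 10))**2 = (-5*(-9))**2 = 45**2 = 2025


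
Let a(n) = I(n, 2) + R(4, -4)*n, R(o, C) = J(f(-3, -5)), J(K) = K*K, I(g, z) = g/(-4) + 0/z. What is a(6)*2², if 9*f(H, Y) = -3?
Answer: -10/3 ≈ -3.3333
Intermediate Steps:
f(H, Y) = -⅓ (f(H, Y) = (⅑)*(-3) = -⅓)
I(g, z) = -g/4 (I(g, z) = g*(-¼) + 0 = -g/4 + 0 = -g/4)
J(K) = K²
R(o, C) = ⅑ (R(o, C) = (-⅓)² = ⅑)
a(n) = -5*n/36 (a(n) = -n/4 + n/9 = -5*n/36)
a(6)*2² = -5/36*6*2² = -⅚*4 = -10/3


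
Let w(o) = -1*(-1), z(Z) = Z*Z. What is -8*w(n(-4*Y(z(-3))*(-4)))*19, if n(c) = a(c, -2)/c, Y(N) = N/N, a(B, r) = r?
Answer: -152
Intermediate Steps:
z(Z) = Z**2
Y(N) = 1
n(c) = -2/c
w(o) = 1
-8*w(n(-4*Y(z(-3))*(-4)))*19 = -8*1*19 = -8*19 = -152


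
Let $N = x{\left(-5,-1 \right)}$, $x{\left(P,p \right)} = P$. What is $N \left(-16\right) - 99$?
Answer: $-19$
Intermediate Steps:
$N = -5$
$N \left(-16\right) - 99 = \left(-5\right) \left(-16\right) - 99 = 80 - 99 = -19$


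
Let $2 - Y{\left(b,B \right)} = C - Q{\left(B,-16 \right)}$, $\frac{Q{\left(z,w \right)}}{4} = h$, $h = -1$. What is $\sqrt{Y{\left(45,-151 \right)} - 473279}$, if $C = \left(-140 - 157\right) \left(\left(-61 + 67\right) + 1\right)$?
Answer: $i \sqrt{471202} \approx 686.44 i$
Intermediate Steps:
$Q{\left(z,w \right)} = -4$ ($Q{\left(z,w \right)} = 4 \left(-1\right) = -4$)
$C = -2079$ ($C = - 297 \left(6 + 1\right) = \left(-297\right) 7 = -2079$)
$Y{\left(b,B \right)} = 2077$ ($Y{\left(b,B \right)} = 2 - \left(-2079 - -4\right) = 2 - \left(-2079 + 4\right) = 2 - -2075 = 2 + 2075 = 2077$)
$\sqrt{Y{\left(45,-151 \right)} - 473279} = \sqrt{2077 - 473279} = \sqrt{-471202} = i \sqrt{471202}$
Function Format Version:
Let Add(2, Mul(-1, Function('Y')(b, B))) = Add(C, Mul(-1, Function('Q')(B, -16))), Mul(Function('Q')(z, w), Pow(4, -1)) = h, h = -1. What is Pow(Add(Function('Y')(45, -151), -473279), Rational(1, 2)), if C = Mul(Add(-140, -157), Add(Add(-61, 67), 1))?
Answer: Mul(I, Pow(471202, Rational(1, 2))) ≈ Mul(686.44, I)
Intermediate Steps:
Function('Q')(z, w) = -4 (Function('Q')(z, w) = Mul(4, -1) = -4)
C = -2079 (C = Mul(-297, Add(6, 1)) = Mul(-297, 7) = -2079)
Function('Y')(b, B) = 2077 (Function('Y')(b, B) = Add(2, Mul(-1, Add(-2079, Mul(-1, -4)))) = Add(2, Mul(-1, Add(-2079, 4))) = Add(2, Mul(-1, -2075)) = Add(2, 2075) = 2077)
Pow(Add(Function('Y')(45, -151), -473279), Rational(1, 2)) = Pow(Add(2077, -473279), Rational(1, 2)) = Pow(-471202, Rational(1, 2)) = Mul(I, Pow(471202, Rational(1, 2)))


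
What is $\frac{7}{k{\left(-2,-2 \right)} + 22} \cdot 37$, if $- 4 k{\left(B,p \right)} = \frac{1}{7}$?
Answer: $\frac{7252}{615} \approx 11.792$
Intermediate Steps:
$k{\left(B,p \right)} = - \frac{1}{28}$ ($k{\left(B,p \right)} = - \frac{1}{4 \cdot 7} = \left(- \frac{1}{4}\right) \frac{1}{7} = - \frac{1}{28}$)
$\frac{7}{k{\left(-2,-2 \right)} + 22} \cdot 37 = \frac{7}{- \frac{1}{28} + 22} \cdot 37 = \frac{7}{\frac{615}{28}} \cdot 37 = 7 \cdot \frac{28}{615} \cdot 37 = \frac{196}{615} \cdot 37 = \frac{7252}{615}$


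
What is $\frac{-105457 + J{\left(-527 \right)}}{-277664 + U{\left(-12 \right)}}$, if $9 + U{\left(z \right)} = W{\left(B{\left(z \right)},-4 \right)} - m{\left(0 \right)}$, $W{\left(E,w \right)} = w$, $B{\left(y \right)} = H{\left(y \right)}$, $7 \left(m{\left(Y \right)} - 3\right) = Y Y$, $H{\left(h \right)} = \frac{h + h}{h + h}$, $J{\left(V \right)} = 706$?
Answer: $\frac{34917}{92560} \approx 0.37724$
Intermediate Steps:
$H{\left(h \right)} = 1$ ($H{\left(h \right)} = \frac{2 h}{2 h} = 2 h \frac{1}{2 h} = 1$)
$m{\left(Y \right)} = 3 + \frac{Y^{2}}{7}$ ($m{\left(Y \right)} = 3 + \frac{Y Y}{7} = 3 + \frac{Y^{2}}{7}$)
$B{\left(y \right)} = 1$
$U{\left(z \right)} = -16$ ($U{\left(z \right)} = -9 - \left(7 + 0\right) = -9 - 7 = -16$)
$\frac{-105457 + J{\left(-527 \right)}}{-277664 + U{\left(-12 \right)}} = \frac{-105457 + 706}{-277664 - 16} = - \frac{104751}{-277680} = \left(-104751\right) \left(- \frac{1}{277680}\right) = \frac{34917}{92560}$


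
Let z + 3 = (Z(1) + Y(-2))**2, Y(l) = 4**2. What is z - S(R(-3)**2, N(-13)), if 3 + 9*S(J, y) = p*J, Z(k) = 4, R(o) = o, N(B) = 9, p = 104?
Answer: 880/3 ≈ 293.33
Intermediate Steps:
Y(l) = 16
S(J, y) = -1/3 + 104*J/9 (S(J, y) = -1/3 + (104*J)/9 = -1/3 + 104*J/9)
z = 397 (z = -3 + (4 + 16)**2 = -3 + 20**2 = -3 + 400 = 397)
z - S(R(-3)**2, N(-13)) = 397 - (-1/3 + (104/9)*(-3)**2) = 397 - (-1/3 + (104/9)*9) = 397 - (-1/3 + 104) = 397 - 1*311/3 = 397 - 311/3 = 880/3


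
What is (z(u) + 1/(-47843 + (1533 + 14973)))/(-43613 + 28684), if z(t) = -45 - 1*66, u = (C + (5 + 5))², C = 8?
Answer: 3478408/467830073 ≈ 0.0074352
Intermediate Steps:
u = 324 (u = (8 + (5 + 5))² = (8 + 10)² = 18² = 324)
z(t) = -111 (z(t) = -45 - 66 = -111)
(z(u) + 1/(-47843 + (1533 + 14973)))/(-43613 + 28684) = (-111 + 1/(-47843 + (1533 + 14973)))/(-43613 + 28684) = (-111 + 1/(-47843 + 16506))/(-14929) = (-111 + 1/(-31337))*(-1/14929) = (-111 - 1/31337)*(-1/14929) = -3478408/31337*(-1/14929) = 3478408/467830073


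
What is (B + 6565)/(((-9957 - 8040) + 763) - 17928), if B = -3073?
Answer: -1746/17581 ≈ -0.099312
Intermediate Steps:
(B + 6565)/(((-9957 - 8040) + 763) - 17928) = (-3073 + 6565)/(((-9957 - 8040) + 763) - 17928) = 3492/((-17997 + 763) - 17928) = 3492/(-17234 - 17928) = 3492/(-35162) = 3492*(-1/35162) = -1746/17581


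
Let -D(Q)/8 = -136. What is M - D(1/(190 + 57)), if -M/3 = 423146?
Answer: -1270526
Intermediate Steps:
M = -1269438 (M = -3*423146 = -1269438)
D(Q) = 1088 (D(Q) = -8*(-136) = 1088)
M - D(1/(190 + 57)) = -1269438 - 1*1088 = -1269438 - 1088 = -1270526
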